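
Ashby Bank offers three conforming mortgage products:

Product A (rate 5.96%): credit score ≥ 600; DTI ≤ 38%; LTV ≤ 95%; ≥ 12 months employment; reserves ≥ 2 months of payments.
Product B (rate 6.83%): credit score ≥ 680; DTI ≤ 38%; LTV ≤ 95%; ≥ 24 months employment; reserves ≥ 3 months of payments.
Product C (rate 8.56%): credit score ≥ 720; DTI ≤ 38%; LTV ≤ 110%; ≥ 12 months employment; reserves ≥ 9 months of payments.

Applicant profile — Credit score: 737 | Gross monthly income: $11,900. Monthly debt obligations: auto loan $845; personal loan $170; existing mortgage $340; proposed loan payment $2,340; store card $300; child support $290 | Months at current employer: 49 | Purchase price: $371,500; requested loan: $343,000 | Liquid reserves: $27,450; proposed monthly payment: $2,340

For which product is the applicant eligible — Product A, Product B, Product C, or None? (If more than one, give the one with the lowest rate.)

Product A

Total debts = (845 + 170 + 340 + 2,340 + 300 + 290) = 4,285; DTI = 4,285/11,900 = 36%.
LTV = 343,000/371,500 = 92.3%.
Reserves = 27,450/2,340 = 11.7 months.
Product A: score 737 ≥ 600; DTI 36% ≤ 38%; LTV 92.3% ≤ 95%; employment 49 ≥ 12 mo; reserves 11.7 ≥ 2 mo → qualifies.
Product B: score 737 ≥ 680; DTI 36% ≤ 38%; LTV 92.3% ≤ 95%; employment 49 ≥ 24 mo; reserves 11.7 ≥ 3 mo → qualifies.
Product C: score 737 ≥ 720; DTI 36% ≤ 38%; LTV 92.3% ≤ 110%; employment 49 ≥ 12 mo; reserves 11.7 ≥ 9 mo → qualifies.
Qualifying: Product A, Product B, Product C. Lowest rate is 5.96% → Product A.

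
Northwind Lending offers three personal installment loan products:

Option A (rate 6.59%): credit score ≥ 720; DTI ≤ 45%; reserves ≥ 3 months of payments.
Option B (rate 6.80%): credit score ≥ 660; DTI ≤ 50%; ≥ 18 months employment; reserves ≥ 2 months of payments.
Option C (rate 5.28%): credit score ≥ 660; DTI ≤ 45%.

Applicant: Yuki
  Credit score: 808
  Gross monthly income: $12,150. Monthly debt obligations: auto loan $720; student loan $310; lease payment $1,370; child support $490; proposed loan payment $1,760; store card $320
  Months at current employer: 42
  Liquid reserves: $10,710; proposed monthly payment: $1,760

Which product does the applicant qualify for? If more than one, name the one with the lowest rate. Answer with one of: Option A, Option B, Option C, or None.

Total debts = (720 + 310 + 1,370 + 490 + 1,760 + 320) = 4,970; DTI = 4,970/12,150 = 40.9%.
Reserves = 10,710/1,760 = 6.1 months.
Option A: score 808 ≥ 720; DTI 40.9% ≤ 45%; reserves 6.1 ≥ 3 mo → qualifies.
Option B: score 808 ≥ 660; DTI 40.9% ≤ 50%; employment 42 ≥ 18 mo; reserves 6.1 ≥ 2 mo → qualifies.
Option C: score 808 ≥ 660; DTI 40.9% ≤ 45% → qualifies.
Qualifying: Option A, Option B, Option C. Lowest rate is 5.28% → Option C.

Option C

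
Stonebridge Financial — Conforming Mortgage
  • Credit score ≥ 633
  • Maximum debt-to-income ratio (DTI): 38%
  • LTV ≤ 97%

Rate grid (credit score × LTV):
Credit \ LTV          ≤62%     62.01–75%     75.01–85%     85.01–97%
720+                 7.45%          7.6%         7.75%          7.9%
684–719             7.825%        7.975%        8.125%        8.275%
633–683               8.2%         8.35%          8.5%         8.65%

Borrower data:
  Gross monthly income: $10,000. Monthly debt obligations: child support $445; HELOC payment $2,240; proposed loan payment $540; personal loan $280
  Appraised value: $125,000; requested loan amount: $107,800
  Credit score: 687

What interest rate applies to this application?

8.275%

Credit score 687 ≥ 633; Total monthly debts = (445 + 2,240 + 540 + 280) = 3,505. Debt-to-income = 3,505/10,000 = 35% — meets 38% limit
Loan-to-value = 107,800/125,000 = 86.2% — pass (97% max)
Credit 687 → row 684–719; LTV 86.2% → column 85.01–97%. Grid cell → 8.275%.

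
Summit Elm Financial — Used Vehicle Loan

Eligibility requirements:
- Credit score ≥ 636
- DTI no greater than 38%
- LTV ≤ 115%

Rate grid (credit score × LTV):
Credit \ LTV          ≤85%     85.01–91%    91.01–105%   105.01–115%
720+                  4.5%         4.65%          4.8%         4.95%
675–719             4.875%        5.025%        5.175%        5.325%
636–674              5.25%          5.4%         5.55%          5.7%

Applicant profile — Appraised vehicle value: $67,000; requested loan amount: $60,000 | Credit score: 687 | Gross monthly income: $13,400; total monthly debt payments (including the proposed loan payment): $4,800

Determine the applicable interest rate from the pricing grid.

Credit score 687 ≥ 636; DTI: 4,800 ÷ 13,400 = 35.8%, within the 38% cap
LTV = 60,000/67,000 = 89.6% ≤ 115%
Row: 687 falls in 675–719. Column: 89.6% falls in 85.01–91%. Rate = 5.025%.

5.025%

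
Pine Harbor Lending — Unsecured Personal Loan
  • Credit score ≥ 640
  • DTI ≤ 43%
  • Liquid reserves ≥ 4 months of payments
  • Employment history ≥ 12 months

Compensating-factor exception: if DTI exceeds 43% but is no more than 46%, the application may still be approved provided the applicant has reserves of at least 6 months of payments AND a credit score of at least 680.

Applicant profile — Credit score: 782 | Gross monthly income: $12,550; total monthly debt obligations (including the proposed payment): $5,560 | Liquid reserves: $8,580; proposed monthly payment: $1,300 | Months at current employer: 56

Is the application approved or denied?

Approved

Credit score 782 ≥ 640 (meets base)
DTI: 5,560 ÷ 12,550 = 44.3%, over the 43% base limit.
Liquid reserves cover 8,580/1,300 = 6.6 months — ≥ 4 required
Employment 56 ≥ 12 months
44.3% falls in the override range (43%–46%), so the compensating-factor test applies.
Override check — reserves: 6.6 mo (ok); score: 782 (ok).
Both override conditions satisfied; DTI exception granted.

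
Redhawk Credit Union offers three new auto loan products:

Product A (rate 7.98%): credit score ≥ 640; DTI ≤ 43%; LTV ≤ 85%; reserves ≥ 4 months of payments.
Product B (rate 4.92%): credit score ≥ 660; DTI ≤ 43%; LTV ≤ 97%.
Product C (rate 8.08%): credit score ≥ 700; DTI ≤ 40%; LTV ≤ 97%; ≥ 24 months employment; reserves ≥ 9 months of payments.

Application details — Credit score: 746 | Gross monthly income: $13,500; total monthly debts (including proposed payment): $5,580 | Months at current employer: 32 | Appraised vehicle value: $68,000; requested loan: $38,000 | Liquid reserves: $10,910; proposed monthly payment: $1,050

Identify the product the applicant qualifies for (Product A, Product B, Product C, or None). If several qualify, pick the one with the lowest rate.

DTI = 5,580/13,500 = 41.3%.
LTV = 38,000/68,000 = 55.9%.
Reserves = 10,910/1,050 = 10.4 months.
Product A: score 746 ≥ 640; DTI 41.3% ≤ 43%; LTV 55.9% ≤ 85%; reserves 10.4 ≥ 4 mo → qualifies.
Product B: score 746 ≥ 660; DTI 41.3% ≤ 43%; LTV 55.9% ≤ 97% → qualifies.
Product C: score 746 ≥ 700; DTI 41.3% > 40%; LTV 55.9% ≤ 97%; employment 32 ≥ 24 mo; reserves 10.4 ≥ 9 mo → does not qualify.
Qualifying: Product A, Product B. Lowest rate is 4.92% → Product B.

Product B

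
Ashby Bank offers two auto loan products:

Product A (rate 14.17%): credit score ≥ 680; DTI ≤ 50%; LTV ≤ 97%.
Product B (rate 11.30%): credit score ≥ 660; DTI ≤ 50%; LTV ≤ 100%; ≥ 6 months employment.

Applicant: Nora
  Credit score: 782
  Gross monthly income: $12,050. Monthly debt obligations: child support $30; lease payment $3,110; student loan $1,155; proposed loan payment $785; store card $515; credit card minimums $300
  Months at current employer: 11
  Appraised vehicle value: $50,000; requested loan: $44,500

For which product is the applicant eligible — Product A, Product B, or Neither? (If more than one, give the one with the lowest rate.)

Total debts = (30 + 3,110 + 1,155 + 785 + 515 + 300) = 5,895; DTI = 5,895/12,050 = 48.9%.
LTV = 44,500/50,000 = 89%.
Product A: score 782 ≥ 680; DTI 48.9% ≤ 50%; LTV 89% ≤ 97% → qualifies.
Product B: score 782 ≥ 660; DTI 48.9% ≤ 50%; LTV 89% ≤ 100%; employment 11 ≥ 6 mo → qualifies.
Qualifying: Product A, Product B. Lowest rate is 11.30% → Product B.

Product B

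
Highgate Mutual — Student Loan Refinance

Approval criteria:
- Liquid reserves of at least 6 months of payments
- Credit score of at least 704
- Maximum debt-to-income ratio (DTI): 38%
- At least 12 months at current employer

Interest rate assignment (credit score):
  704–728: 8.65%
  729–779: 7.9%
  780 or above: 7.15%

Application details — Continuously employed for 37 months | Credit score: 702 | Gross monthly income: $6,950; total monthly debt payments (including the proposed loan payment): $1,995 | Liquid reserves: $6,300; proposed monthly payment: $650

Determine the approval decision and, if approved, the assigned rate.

Credit score 702 < 704 (below minimum)
Employment 37 ≥ 12 months
DTI = 1,995/6,950 = 28.7% ≤ 38%
Reserves = 6,300/650 = 9.7 months ≥ 6
Not all requirements met → denied.

Denied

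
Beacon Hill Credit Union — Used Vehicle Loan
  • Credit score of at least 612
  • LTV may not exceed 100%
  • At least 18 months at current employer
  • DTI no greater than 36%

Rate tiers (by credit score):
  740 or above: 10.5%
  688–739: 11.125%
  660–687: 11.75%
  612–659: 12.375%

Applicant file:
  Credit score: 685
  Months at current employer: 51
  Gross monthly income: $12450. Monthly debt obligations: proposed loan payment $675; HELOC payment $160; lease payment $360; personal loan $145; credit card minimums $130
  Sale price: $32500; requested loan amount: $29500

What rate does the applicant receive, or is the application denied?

Credit score 685 ≥ 612 (meets minimum)
Employment 51 ≥ 18 months
Total monthly debts = (675 + 160 + 360 + 145 + 130) = 1,470. DTI = 1,470/12,450 = 11.8% ≤ 36%
LTV = 29,500/32,500 = 90.8% ≤ 100%
All requirements met. Score 685 falls in the 660–687 tier → 11.75%.

Approved at 11.75%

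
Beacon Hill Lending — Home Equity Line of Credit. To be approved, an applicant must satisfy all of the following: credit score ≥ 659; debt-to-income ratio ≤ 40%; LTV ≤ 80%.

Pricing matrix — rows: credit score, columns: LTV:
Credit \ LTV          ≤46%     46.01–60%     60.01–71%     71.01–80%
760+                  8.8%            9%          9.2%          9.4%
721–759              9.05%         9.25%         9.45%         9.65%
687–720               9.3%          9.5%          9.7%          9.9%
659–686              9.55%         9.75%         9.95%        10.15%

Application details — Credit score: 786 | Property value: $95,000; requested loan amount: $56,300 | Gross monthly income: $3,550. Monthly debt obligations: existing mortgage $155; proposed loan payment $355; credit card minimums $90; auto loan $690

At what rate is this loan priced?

9%

Credit score 786 ≥ 659; Total monthly debts = (155 + 355 + 90 + 690) = 1,290. Debt-to-income = 1,290/3,550 = 36.3% — meets 40% limit
Loan-to-value = 56,300/95,000 = 59.3% — pass (80% max)
Score 786 is in the 760+ band; LTV 59.3% is in the 46.01–60% band → 9%.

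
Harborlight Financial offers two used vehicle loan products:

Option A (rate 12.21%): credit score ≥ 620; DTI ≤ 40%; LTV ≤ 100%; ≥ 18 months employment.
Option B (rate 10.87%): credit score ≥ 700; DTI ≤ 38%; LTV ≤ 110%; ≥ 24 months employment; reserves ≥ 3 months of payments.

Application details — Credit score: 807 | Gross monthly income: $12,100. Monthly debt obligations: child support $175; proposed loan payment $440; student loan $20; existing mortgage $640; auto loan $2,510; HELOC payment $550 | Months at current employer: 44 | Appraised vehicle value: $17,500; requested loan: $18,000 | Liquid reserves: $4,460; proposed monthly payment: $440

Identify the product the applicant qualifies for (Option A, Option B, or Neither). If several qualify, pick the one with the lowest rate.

Option B

Total debts = (175 + 440 + 20 + 640 + 2,510 + 550) = 4,335; DTI = 4,335/12,100 = 35.8%.
LTV = 18,000/17,500 = 102.9%.
Reserves = 4,460/440 = 10.1 months.
Option A: score 807 ≥ 620; DTI 35.8% ≤ 40%; LTV 102.9% > 100%; employment 44 ≥ 18 mo → does not qualify.
Option B: score 807 ≥ 700; DTI 35.8% ≤ 38%; LTV 102.9% ≤ 110%; employment 44 ≥ 24 mo; reserves 10.1 ≥ 3 mo → qualifies.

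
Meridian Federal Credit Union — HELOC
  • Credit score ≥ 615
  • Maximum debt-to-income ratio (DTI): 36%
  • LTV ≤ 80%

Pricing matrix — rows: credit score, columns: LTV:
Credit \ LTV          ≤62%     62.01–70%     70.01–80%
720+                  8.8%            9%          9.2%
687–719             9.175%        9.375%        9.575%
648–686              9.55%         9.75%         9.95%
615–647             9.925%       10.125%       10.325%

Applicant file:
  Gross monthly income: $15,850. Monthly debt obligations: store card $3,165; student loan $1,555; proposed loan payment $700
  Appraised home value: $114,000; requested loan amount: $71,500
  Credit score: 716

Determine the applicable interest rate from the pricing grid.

Credit score 716 ≥ 615; Total monthly debts = (3,165 + 1,555 + 700) = 5,420. DTI = 5,420/15,850 = 34.2% ≤ 36%
LTV = 71,500/114,000 = 62.7% ≤ 80%
Score 716 is in the 687–719 band; LTV 62.7% is in the 62.01–70% band → 9.375%.

9.375%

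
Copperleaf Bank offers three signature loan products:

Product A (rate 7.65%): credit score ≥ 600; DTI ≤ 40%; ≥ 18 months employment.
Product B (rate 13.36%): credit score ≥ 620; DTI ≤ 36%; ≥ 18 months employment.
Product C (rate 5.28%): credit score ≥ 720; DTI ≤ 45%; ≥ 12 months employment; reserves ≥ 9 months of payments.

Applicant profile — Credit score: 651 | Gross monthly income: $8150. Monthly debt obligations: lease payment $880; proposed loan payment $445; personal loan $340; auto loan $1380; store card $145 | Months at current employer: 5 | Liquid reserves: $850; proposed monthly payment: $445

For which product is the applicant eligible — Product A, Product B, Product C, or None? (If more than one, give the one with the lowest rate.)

None

Total debts = (880 + 445 + 340 + 1,380 + 145) = 3,190; DTI = 3,190/8,150 = 39.1%.
Reserves = 850/445 = 1.9 months.
Product A: score 651 ≥ 600; DTI 39.1% ≤ 40%; employment 5 < 18 mo → does not qualify.
Product B: score 651 ≥ 620; DTI 39.1% > 36%; employment 5 < 18 mo → does not qualify.
Product C: score 651 < 720; DTI 39.1% ≤ 45%; employment 5 < 12 mo; reserves 1.9 < 9 mo → does not qualify.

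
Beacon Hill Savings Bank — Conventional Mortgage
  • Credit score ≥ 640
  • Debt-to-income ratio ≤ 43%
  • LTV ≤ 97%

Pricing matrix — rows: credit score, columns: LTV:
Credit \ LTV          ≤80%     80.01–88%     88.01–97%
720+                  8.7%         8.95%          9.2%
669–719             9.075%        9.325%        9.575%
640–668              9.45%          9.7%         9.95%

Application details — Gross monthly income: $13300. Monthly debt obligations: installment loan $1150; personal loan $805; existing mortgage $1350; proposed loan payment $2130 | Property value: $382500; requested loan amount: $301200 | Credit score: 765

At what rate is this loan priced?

8.7%

Credit score 765 ≥ 640; Total monthly debts = (1,150 + 805 + 1,350 + 2,130) = 5,435. DTI: 5,435 ÷ 13,300 = 40.9%, within the 43% cap
LTV = 301,200/382,500 = 78.7% ≤ 97%
Credit 765 → row 720+; LTV 78.7% → column ≤80%. Grid cell → 8.7%.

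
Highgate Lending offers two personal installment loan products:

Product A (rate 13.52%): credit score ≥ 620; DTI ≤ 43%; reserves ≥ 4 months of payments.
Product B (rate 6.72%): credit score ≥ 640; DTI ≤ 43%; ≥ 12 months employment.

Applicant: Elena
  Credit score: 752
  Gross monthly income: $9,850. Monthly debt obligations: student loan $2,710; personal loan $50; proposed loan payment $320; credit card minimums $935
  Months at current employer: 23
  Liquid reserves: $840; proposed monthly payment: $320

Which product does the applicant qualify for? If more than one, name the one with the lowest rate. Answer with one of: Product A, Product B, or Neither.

Total debts = (2,710 + 50 + 320 + 935) = 4,015; DTI = 4,015/9,850 = 40.8%.
Reserves = 840/320 = 2.6 months.
Product A: score 752 ≥ 620; DTI 40.8% ≤ 43%; reserves 2.6 < 4 mo → does not qualify.
Product B: score 752 ≥ 640; DTI 40.8% ≤ 43%; employment 23 ≥ 12 mo → qualifies.

Product B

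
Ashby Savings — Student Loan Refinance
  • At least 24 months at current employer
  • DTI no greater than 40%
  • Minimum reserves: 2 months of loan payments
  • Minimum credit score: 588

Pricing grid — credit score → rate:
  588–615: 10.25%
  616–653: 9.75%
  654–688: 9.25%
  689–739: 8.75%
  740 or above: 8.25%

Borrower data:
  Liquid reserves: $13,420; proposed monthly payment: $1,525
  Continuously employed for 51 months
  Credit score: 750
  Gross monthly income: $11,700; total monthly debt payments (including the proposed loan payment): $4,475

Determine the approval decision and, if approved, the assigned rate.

Credit score 750 ≥ 588 (meets minimum)
Employment 51 ≥ 24 months
DTI = 4,475/11,700 = 38.2% ≤ 40%
Reserves = 13,420/1,525 = 8.8 months ≥ 2
All requirements met. Score 750 falls in the 740 or above tier → 8.25%.

Approved at 8.25%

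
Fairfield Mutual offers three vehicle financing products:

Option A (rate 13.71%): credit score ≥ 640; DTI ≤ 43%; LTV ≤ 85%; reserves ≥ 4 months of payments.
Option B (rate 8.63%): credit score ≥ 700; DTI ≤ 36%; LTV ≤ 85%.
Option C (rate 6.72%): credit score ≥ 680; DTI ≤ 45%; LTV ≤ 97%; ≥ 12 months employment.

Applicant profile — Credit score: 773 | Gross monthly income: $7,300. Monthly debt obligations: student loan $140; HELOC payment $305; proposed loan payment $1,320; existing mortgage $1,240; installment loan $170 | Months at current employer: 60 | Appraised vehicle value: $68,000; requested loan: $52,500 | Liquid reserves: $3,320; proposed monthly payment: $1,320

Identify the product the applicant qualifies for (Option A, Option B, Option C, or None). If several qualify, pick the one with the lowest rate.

Total debts = (140 + 305 + 1,320 + 1,240 + 170) = 3,175; DTI = 3,175/7,300 = 43.5%.
LTV = 52,500/68,000 = 77.2%.
Reserves = 3,320/1,320 = 2.5 months.
Option A: score 773 ≥ 640; DTI 43.5% > 43%; LTV 77.2% ≤ 85%; reserves 2.5 < 4 mo → does not qualify.
Option B: score 773 ≥ 700; DTI 43.5% > 36%; LTV 77.2% ≤ 85% → does not qualify.
Option C: score 773 ≥ 680; DTI 43.5% ≤ 45%; LTV 77.2% ≤ 97%; employment 60 ≥ 12 mo → qualifies.

Option C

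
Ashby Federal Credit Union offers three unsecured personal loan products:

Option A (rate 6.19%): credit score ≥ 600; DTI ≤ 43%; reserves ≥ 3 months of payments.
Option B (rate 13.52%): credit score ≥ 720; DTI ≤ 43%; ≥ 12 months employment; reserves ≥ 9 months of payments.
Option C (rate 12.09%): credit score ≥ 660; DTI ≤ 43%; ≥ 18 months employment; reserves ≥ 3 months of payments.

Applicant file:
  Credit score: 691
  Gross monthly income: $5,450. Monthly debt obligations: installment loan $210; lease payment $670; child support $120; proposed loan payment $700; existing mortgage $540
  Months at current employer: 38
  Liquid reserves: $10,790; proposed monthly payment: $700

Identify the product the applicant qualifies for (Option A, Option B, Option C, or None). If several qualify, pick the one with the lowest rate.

Total debts = (210 + 670 + 120 + 700 + 540) = 2,240; DTI = 2,240/5,450 = 41.1%.
Reserves = 10,790/700 = 15.4 months.
Option A: score 691 ≥ 600; DTI 41.1% ≤ 43%; reserves 15.4 ≥ 3 mo → qualifies.
Option B: score 691 < 720; DTI 41.1% ≤ 43%; employment 38 ≥ 12 mo; reserves 15.4 ≥ 9 mo → does not qualify.
Option C: score 691 ≥ 660; DTI 41.1% ≤ 43%; employment 38 ≥ 18 mo; reserves 15.4 ≥ 3 mo → qualifies.
Qualifying: Option A, Option C. Lowest rate is 6.19% → Option A.

Option A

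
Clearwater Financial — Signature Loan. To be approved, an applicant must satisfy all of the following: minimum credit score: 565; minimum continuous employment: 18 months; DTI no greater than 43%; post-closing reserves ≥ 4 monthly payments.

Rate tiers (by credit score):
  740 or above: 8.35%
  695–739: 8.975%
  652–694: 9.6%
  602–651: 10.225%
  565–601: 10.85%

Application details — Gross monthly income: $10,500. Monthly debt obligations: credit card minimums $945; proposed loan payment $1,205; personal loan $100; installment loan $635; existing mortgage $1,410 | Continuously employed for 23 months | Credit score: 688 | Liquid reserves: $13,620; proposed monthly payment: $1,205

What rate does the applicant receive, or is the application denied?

Credit score 688 ≥ 565 (meets minimum)
Total monthly debts = (945 + 1,205 + 100 + 635 + 1,410) = 4,295. DTI: 4,295 ÷ 10,500 = 40.9%, within the 43% cap
Employment 23 ≥ 18 months
Reserves = 13,620/1,205 = 11.3 months ≥ 4
All requirements met. Score 688 falls in the 652–694 tier → 9.6%.

Approved at 9.6%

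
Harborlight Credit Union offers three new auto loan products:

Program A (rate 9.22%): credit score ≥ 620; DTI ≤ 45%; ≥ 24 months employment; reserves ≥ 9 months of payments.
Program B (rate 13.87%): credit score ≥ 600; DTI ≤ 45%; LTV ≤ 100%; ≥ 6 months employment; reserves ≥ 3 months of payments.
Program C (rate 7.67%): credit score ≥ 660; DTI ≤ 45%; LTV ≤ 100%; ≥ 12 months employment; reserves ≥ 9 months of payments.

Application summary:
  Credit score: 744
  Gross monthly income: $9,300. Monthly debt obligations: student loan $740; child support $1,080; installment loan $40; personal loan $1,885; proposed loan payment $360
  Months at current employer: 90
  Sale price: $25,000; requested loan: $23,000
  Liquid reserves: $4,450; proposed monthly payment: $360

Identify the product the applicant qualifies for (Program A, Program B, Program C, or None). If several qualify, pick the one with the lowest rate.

Total debts = (740 + 1,080 + 40 + 1,885 + 360) = 4,105; DTI = 4,105/9,300 = 44.1%.
LTV = 23,000/25,000 = 92%.
Reserves = 4,450/360 = 12.4 months.
Program A: score 744 ≥ 620; DTI 44.1% ≤ 45%; employment 90 ≥ 24 mo; reserves 12.4 ≥ 9 mo → qualifies.
Program B: score 744 ≥ 600; DTI 44.1% ≤ 45%; LTV 92% ≤ 100%; employment 90 ≥ 6 mo; reserves 12.4 ≥ 3 mo → qualifies.
Program C: score 744 ≥ 660; DTI 44.1% ≤ 45%; LTV 92% ≤ 100%; employment 90 ≥ 12 mo; reserves 12.4 ≥ 9 mo → qualifies.
Qualifying: Program A, Program B, Program C. Lowest rate is 7.67% → Program C.

Program C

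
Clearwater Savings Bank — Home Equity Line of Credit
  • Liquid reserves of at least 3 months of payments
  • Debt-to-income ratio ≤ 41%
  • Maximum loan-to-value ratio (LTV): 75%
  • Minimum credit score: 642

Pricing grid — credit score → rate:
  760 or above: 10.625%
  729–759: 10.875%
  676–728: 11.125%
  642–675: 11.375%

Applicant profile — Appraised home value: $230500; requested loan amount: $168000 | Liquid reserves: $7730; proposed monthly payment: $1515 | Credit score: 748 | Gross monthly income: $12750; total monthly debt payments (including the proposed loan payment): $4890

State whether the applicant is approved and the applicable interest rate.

Approved at 10.875%

Credit score 748 ≥ 642 (meets minimum)
Loan-to-value = 168,000/230,500 = 72.9% — pass (75% max)
DTI = 4,890/12,750 = 38.4% ≤ 41%
Reserves = 7,730/1,515 = 5.1 months ≥ 3
All requirements met. Score 748 falls in the 729–759 tier → 10.875%.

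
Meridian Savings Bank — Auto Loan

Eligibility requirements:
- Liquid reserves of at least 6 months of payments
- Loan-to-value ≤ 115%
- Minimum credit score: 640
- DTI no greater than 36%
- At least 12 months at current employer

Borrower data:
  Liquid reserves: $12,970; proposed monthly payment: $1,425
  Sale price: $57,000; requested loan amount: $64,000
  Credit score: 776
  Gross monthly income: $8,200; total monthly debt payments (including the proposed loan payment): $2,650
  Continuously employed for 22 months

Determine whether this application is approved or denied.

Reserves: 12,970 ÷ 1,425 = 9.1 months (meets 6-month minimum)
LTV: 64,000 ÷ 57,000 = 112.3%, within 115% cap
Credit score 776 ≥ 640 (meets)
DTI: 2,650 ÷ 8,200 = 32.3%, within the 36% cap
Employment 22 ≥ 12 months
All criteria satisfied.

Approved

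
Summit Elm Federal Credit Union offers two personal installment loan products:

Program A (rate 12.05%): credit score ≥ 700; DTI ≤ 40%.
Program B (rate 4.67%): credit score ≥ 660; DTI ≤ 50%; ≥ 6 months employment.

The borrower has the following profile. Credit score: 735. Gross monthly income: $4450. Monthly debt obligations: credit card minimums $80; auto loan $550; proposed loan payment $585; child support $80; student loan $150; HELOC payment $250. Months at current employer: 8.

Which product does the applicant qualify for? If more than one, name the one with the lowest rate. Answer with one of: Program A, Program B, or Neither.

Total debts = (80 + 550 + 585 + 80 + 150 + 250) = 1,695; DTI = 1,695/4,450 = 38.1%.
Program A: score 735 ≥ 700; DTI 38.1% ≤ 40% → qualifies.
Program B: score 735 ≥ 660; DTI 38.1% ≤ 50%; employment 8 ≥ 6 mo → qualifies.
Qualifying: Program A, Program B. Lowest rate is 4.67% → Program B.

Program B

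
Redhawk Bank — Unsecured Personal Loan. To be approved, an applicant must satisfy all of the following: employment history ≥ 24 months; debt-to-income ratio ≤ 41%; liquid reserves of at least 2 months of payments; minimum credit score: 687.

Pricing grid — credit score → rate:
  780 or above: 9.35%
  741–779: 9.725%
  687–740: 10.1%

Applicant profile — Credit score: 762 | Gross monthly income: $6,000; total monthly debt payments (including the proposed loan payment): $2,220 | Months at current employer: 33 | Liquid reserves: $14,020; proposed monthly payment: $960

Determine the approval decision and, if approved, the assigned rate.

Credit score 762 ≥ 687 (meets minimum)
Employment 33 ≥ 24 months
Reserves = 14,020/960 = 14.6 months ≥ 2
Debt-to-income = 2,220/6,000 = 37% — meets 41% limit
All requirements met. Score 762 falls in the 741–779 tier → 9.725%.

Approved at 9.725%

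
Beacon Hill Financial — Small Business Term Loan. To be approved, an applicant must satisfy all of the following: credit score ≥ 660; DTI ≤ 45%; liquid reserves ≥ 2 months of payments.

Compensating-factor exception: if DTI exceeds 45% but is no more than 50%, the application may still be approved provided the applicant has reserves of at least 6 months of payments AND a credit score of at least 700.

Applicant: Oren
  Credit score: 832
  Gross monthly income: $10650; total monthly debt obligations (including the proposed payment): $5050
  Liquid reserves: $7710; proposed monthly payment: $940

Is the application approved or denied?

Approved

Credit score 832 ≥ 660 (meets base)
DTI = 5,050/10,650 = 47.4% > 45% — standard DTI limit exceeded.
Reserves = 7,710/940 = 8.2 months ≥ 2
47.4% falls in the override range (45%–50%), so the compensating-factor test applies.
Override check — reserves: 8.2 mo (ok); score: 832 (ok).
Both override conditions satisfied; DTI exception granted.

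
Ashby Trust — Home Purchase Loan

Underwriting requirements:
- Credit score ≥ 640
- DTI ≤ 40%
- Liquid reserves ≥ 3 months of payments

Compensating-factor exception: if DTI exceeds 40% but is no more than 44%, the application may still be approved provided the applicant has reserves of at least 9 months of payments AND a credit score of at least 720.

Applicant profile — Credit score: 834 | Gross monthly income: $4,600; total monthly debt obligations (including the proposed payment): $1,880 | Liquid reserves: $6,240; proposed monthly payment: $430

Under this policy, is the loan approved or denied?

Approved

Credit score 834 ≥ 640 (meets base)
DTI = 1,880/4,600 = 40.9% > 40% — standard DTI limit exceeded.
Reserves: 6,240 ÷ 430 = 14.5 months (meets 3-month minimum)
DTI 40.9% is within the 40%–44% exception band; checking compensating factors.
Reserves 14.5 ≥ 9 months; credit score 834 ≥ 720.
Both compensating conditions met → exception applies.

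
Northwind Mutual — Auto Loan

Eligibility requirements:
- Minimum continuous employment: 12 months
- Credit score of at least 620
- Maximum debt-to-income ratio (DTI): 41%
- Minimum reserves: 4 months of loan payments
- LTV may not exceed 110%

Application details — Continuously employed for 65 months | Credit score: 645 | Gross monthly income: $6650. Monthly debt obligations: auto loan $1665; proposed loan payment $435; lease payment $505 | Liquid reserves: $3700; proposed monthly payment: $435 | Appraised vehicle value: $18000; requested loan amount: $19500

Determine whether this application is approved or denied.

Employment 65 ≥ 12 months
Credit score 645 ≥ 620 (meets)
Total monthly debts = (1,665 + 435 + 505) = 2,605. DTI = 2,605/6,650 = 39.2% ≤ 41%
Reserves: 3,700 ÷ 435 = 8.5 months (meets 4-month minimum)
LTV: 19,500 ÷ 18,000 = 108.3%, within 110% cap
All criteria satisfied.

Approved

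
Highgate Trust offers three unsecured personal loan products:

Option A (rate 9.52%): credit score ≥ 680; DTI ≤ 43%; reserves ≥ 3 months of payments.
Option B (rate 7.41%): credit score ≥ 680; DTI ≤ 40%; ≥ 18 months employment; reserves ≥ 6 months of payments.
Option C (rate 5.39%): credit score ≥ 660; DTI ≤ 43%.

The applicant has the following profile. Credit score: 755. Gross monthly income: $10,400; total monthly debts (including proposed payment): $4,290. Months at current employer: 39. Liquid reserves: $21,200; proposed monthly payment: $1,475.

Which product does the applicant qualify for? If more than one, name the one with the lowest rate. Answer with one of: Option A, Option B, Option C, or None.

DTI = 4,290/10,400 = 41.2%.
Reserves = 21,200/1,475 = 14.4 months.
Option A: score 755 ≥ 680; DTI 41.2% ≤ 43%; reserves 14.4 ≥ 3 mo → qualifies.
Option B: score 755 ≥ 680; DTI 41.2% > 40%; employment 39 ≥ 18 mo; reserves 14.4 ≥ 6 mo → does not qualify.
Option C: score 755 ≥ 660; DTI 41.2% ≤ 43% → qualifies.
Qualifying: Option A, Option C. Lowest rate is 5.39% → Option C.

Option C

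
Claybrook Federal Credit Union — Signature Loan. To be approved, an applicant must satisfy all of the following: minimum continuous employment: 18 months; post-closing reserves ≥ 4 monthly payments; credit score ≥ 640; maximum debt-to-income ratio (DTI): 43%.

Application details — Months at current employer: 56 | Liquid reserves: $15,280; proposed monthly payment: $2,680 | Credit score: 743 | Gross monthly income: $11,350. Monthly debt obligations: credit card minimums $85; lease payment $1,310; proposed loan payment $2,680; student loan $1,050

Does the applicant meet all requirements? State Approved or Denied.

Employment 56 ≥ 18 months
Reserves: 15,280 ÷ 2,680 = 5.7 months (meets 4-month minimum)
Credit score 743 ≥ 640 (meets)
Total monthly debts = (85 + 1,310 + 2,680 + 1,050) = 5,125. DTI = 5,125/11,350 = 45.2% > 43%
Fails on DTI.

Denied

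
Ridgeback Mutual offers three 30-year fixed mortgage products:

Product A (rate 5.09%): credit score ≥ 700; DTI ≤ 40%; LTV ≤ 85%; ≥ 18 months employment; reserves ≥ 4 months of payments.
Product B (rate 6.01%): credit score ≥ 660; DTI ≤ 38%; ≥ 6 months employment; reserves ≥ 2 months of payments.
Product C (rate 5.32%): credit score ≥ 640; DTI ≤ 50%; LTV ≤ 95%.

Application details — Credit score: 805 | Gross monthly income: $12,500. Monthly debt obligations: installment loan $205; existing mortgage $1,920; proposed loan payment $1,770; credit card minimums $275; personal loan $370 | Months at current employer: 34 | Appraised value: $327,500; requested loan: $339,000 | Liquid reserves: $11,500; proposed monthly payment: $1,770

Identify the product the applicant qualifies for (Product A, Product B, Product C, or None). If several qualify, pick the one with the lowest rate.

Product B

Total debts = (205 + 1,920 + 1,770 + 275 + 370) = 4,540; DTI = 4,540/12,500 = 36.3%.
LTV = 339,000/327,500 = 103.5%.
Reserves = 11,500/1,770 = 6.5 months.
Product A: score 805 ≥ 700; DTI 36.3% ≤ 40%; LTV 103.5% > 85%; employment 34 ≥ 18 mo; reserves 6.5 ≥ 4 mo → does not qualify.
Product B: score 805 ≥ 660; DTI 36.3% ≤ 38%; employment 34 ≥ 6 mo; reserves 6.5 ≥ 2 mo → qualifies.
Product C: score 805 ≥ 640; DTI 36.3% ≤ 50%; LTV 103.5% > 95% → does not qualify.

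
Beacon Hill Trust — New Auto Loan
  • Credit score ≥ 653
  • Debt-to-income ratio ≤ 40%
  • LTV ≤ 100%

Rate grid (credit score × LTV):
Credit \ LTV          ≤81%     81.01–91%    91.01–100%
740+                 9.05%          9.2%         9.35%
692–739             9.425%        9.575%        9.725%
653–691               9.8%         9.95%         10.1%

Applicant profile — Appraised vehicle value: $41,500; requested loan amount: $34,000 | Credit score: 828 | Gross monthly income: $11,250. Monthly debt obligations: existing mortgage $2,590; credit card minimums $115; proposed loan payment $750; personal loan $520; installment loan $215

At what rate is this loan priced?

9.2%

Credit score 828 ≥ 653; Total monthly debts = (2,590 + 115 + 750 + 520 + 215) = 4,190. DTI = 4,190/11,250 = 37.2% ≤ 40%
LTV: 34,000 ÷ 41,500 = 81.9%, within 100% cap
Row: 828 falls in 740+. Column: 81.9% falls in 81.01–91%. Rate = 9.2%.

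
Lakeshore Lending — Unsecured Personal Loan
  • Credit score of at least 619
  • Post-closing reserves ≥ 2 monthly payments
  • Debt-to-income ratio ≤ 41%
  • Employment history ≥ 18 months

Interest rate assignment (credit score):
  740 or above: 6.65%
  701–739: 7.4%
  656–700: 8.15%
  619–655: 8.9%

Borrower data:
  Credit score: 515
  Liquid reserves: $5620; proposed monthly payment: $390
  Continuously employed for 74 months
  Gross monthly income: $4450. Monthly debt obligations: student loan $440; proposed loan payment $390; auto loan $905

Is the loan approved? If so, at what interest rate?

Credit score 515 < 619 (below minimum)
Liquid reserves cover 5,620/390 = 14.4 months — ≥ 2 required
Total monthly debts = (440 + 390 + 905) = 1,735. DTI = 1,735/4,450 = 39% ≤ 41%
Employment 74 ≥ 18 months
Not all requirements met → denied.

Denied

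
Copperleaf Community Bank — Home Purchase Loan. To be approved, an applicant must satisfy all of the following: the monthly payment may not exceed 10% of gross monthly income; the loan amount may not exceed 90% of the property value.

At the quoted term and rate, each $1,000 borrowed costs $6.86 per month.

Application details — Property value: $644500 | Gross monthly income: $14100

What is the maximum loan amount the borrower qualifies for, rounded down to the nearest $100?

$205,500

Payment cap: 10% × $14,100 = $1,410/month.
At $6.86 per $1,000, that supports 1,410/6.86 × 1,000 ≈ $205,539 → $205,500.
LTV cap: 90% × $644,500 = $580,050 → $580,000.
Binding constraint: payment-to-income.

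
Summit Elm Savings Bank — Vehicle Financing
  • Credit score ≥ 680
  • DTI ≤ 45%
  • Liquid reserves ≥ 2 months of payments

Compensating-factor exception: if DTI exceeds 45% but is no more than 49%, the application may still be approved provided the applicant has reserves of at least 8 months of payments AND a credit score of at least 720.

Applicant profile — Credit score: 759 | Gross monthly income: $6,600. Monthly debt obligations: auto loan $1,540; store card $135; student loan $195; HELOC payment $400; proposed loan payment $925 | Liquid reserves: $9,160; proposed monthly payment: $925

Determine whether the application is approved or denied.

Credit score 759 ≥ 680 (meets base)
Total debts = (1,540 + 135 + 195 + 400 + 925) = 3,195. DTI = 3,195/6,600 = 48.4% > 45% — standard DTI limit exceeded.
Liquid reserves cover 9,160/925 = 9.9 months — ≥ 2 required
48.4% falls in the override range (45%–49%), so the compensating-factor test applies.
Reserves 9.9 ≥ 8 months; credit score 759 ≥ 720.
Both compensating conditions met → exception applies.

Approved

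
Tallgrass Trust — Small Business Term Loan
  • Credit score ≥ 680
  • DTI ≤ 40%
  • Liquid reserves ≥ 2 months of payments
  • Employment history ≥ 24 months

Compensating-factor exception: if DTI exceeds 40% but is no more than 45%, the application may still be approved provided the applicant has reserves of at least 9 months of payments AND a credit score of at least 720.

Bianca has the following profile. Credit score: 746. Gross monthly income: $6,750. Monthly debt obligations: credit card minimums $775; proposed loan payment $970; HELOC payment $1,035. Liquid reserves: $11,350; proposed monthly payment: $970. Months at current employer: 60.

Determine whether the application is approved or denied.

Credit score 746 ≥ 680 (meets base)
Total debts = (775 + 970 + 1,035) = 2,780. DTI = 2,780/6,750 = 41.2% > 40% — standard DTI limit exceeded.
Reserves: 11,350 ÷ 970 = 11.7 months (meets 2-month minimum)
Employment 60 ≥ 24 months
41.2% falls in the override range (40%–45%), so the compensating-factor test applies.
Reserves 11.7 ≥ 9 months; credit score 746 ≥ 720.
Both compensating conditions met → exception applies.

Approved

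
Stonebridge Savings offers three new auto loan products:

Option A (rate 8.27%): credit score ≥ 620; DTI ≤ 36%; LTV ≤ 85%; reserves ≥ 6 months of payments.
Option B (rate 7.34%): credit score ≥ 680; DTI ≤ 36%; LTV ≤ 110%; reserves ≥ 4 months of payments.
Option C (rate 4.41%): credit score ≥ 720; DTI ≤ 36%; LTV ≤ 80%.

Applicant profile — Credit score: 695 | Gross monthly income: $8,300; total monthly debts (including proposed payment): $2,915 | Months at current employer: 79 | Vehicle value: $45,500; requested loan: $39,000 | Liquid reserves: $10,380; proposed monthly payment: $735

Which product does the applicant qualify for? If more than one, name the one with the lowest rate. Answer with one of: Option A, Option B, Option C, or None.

DTI = 2,915/8,300 = 35.1%.
LTV = 39,000/45,500 = 85.7%.
Reserves = 10,380/735 = 14.1 months.
Option A: score 695 ≥ 620; DTI 35.1% ≤ 36%; LTV 85.7% > 85%; reserves 14.1 ≥ 6 mo → does not qualify.
Option B: score 695 ≥ 680; DTI 35.1% ≤ 36%; LTV 85.7% ≤ 110%; reserves 14.1 ≥ 4 mo → qualifies.
Option C: score 695 < 720; DTI 35.1% ≤ 36%; LTV 85.7% > 80% → does not qualify.

Option B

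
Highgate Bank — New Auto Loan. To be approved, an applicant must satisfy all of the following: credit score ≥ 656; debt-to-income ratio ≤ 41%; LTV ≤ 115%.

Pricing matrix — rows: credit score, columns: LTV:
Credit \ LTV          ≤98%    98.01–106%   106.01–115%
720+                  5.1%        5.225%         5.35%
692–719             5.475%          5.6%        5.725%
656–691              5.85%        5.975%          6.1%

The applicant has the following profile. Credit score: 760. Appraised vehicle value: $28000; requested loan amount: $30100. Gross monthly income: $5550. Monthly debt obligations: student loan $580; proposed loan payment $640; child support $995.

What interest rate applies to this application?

Credit score 760 ≥ 656; Total monthly debts = (580 + 640 + 995) = 2,215. DTI: 2,215 ÷ 5,550 = 39.9%, within the 41% cap
LTV: 30,100 ÷ 28,000 = 107.5%, within 115% cap
Row: 760 falls in 720+. Column: 107.5% falls in 106.01–115%. Rate = 5.35%.

5.35%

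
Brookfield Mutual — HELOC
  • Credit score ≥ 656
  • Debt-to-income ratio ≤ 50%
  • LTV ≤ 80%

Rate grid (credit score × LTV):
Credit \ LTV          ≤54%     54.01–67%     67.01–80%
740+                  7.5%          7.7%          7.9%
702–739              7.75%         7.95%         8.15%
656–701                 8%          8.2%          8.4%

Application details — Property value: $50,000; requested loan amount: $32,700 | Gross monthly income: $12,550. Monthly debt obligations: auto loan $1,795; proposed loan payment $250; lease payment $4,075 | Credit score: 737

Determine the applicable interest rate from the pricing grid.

Credit score 737 ≥ 656; Total monthly debts = (1,795 + 250 + 4,075) = 6,120. Debt-to-income = 6,120/12,550 = 48.8% — meets 50% limit
LTV = 32,700/50,000 = 65.4% ≤ 80%
Score 737 is in the 702–739 band; LTV 65.4% is in the 54.01–67% band → 7.95%.

7.95%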